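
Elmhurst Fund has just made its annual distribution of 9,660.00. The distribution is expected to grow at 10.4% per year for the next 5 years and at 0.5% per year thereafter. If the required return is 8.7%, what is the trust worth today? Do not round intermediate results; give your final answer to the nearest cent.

178560.04

D_1 = 10664.64000
D_2 = 11773.76256
D_3 = 12998.23387
D_4 = 14350.05019
D_5 = 15842.45541
Terminal value at year 5: TV = D_5×(1+g_2)/(r−g_2) = 15921.66768/0.082 = 194166.67908
P_0 = D_1/(1+r)^1 + D_2/(1+r)^2 + D_3/(1+r)^3 + D_4/(1+r)^4 + D_5/(1+r)^5 + TV/(1+r)^5
    = 9811.07636 + 9964.51545 + 10120.35424 + 10278.63025 + 10439.38160 + 127946.07934 = 178560.03724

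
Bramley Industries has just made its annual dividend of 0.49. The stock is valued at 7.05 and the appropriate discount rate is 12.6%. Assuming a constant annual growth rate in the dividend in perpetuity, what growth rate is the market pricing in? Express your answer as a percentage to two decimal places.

5.28%

P = D₀(1+g)/(r−g) ⇒ P(r−g) = D₀(1+g) ⇒ g(P+D₀) = P·r − D₀
g = (P·r − D₀)/(P + D₀) = (7.05×0.126 − 0.49) / (7.05 + 0.49) = 0.052825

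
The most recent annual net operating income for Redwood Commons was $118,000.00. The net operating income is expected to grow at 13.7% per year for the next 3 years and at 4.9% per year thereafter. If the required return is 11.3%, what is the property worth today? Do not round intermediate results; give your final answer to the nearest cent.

$2431415.15

D_1 = 134166.00000
D_2 = 152546.74200
D_3 = 173445.64565
Terminal value at year 3: TV = D_3×(1+g_2)/(r−g_2) = 181944.48229/0.064 = 2842882.53580
P_0 = D_1/(1+r)^1 + D_2/(1+r)^2 + D_3/(1+r)^3 + TV/(1+r)^3
    = 120544.47439 + 123143.81616 + 125799.20842 + 2061927.65054 = 2431415.14951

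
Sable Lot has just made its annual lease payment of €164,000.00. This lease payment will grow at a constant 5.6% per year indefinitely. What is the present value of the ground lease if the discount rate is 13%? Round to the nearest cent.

D₁ = D₀ × (1 + g) = €164,000.00 × 1.056 = €173,184.0000
Growing perpetuity: P = D₁ / (r − g) = €173,184.0000 / (0.13 − 0.056) = €2,340,324.32

€2340324.32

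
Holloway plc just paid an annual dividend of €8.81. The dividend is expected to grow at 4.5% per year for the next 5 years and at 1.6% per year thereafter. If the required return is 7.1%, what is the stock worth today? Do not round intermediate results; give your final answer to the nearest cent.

D_1 = 9.20645
D_2 = 9.62074
D_3 = 10.05367
D_4 = 10.50609
D_5 = 10.97886
Terminal value at year 5: TV = D_5×(1+g_2)/(r−g_2) = 11.15452/0.055 = 202.80954
P_0 = D_1/(1+r)^1 + D_2/(1+r)^2 + D_3/(1+r)^3 + D_4/(1+r)^4 + D_5/(1+r)^5 + TV/(1+r)^5
    = 8.59613 + 8.38744 + 8.18383 + 7.98515 + 7.79130 + 143.92659 = 184.87043

€184.87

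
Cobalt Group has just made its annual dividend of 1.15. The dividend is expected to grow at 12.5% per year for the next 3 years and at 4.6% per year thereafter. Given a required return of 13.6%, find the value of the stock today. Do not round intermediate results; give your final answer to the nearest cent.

16.36

D_1 = 1.29375
D_2 = 1.45547
D_3 = 1.63740
Terminal value at year 3: TV = D_3×(1+g_2)/(r−g_2) = 1.71272/0.09 = 19.03025
P_0 = D_1/(1+r)^1 + D_2/(1+r)^2 + D_3/(1+r)^3 + TV/(1+r)^3
    = 1.13886 + 1.12784 + 1.11692 + 12.98104 = 16.36466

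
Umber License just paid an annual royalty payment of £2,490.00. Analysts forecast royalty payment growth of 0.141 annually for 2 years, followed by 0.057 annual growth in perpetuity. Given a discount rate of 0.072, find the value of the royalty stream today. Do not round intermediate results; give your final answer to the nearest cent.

D_1 = 2841.09000
D_2 = 3241.68369
Terminal value at year 2: TV = D_2×(1+g_2)/(r−g_2) = 3426.45966/0.015 = 228430.64402
P_0 = D_1/(1+r)^1 + D_2/(1+r)^2 + TV/(1+r)^2
    = 2650.27052 + 2820.85696 + 198776.38744 = 204247.51493

£204247.51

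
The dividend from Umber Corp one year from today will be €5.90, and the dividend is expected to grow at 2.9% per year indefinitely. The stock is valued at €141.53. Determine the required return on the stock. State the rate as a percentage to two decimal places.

P = D₁/(r − g) ⇒ r = D₁/P + g = €5.9000/€141.53 + 0.029 = 0.041687 + 0.029 = 0.070687

7.07%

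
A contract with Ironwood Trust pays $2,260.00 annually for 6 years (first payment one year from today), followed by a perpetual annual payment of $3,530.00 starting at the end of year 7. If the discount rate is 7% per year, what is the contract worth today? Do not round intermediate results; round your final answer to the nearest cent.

PV of 6-year annuity: $2,260.00 × [1 − (1+0.07)^−6] / 0.07 = 10772.37963
Perpetuity value at year 6: $3,530.00 / 0.07 = 50428.57143
PV of perpetuity: 50428.57143 / (1+0.07)^6 = 33602.68643
Total PV = 10772.37963 + 33602.68643 = 44375.06606

$44375.07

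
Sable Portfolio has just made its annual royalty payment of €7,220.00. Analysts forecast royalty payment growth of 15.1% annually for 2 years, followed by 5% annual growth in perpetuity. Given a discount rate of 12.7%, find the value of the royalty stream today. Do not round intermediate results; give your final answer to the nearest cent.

D_1 = 8310.22000
D_2 = 9565.06322
Terminal value at year 2: TV = D_2×(1+g_2)/(r−g_2) = 10043.31638/0.077 = 130432.68027
P_0 = D_1/(1+r)^1 + D_2/(1+r)^2 + TV/(1+r)^2
    = 7373.75333 + 7530.78090 + 102692.46689 = 117597.00112

€117597.00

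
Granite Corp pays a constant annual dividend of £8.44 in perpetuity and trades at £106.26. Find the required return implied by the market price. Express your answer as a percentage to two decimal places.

P = C/r ⇒ r = C/P = £8.44/£106.26 = 0.079428

7.94%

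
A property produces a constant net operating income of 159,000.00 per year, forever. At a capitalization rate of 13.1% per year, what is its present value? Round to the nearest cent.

Level perpetuity: PV = C / r = 159,000.00 / 0.131 = 1,213,740.46

1213740.46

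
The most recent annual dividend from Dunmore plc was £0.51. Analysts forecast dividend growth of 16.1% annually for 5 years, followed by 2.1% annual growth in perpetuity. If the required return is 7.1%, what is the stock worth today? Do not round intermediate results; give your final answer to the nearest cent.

D_1 = 0.59211
D_2 = 0.68744
D_3 = 0.79812
D_4 = 0.92661
D_5 = 1.07580
Terminal value at year 5: TV = D_5×(1+g_2)/(r−g_2) = 1.09839/0.05 = 21.96782
P_0 = D_1/(1+r)^1 + D_2/(1+r)^2 + D_3/(1+r)^3 + D_4/(1+r)^4 + D_5/(1+r)^5 + TV/(1+r)^5
    = 0.55286 + 0.59932 + 0.64968 + 0.70427 + 0.76346 + 15.58977 = 18.85935

£18.86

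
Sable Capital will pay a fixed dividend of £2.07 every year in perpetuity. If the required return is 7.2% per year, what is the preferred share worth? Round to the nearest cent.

£28.75

Level perpetuity: PV = C / r = £2.07 / 0.072 = £28.75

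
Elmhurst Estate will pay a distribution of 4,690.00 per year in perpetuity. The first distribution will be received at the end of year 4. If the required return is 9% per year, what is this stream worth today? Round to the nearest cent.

Value at end of year 3: C / r = 4,690.00 / 0.09 = 52,111.1111
Discount to today: PV = 52,111.1111 / (1 + 0.09)^3 = 52,111.1111 / 1.295029 = 40,239.34

40239.34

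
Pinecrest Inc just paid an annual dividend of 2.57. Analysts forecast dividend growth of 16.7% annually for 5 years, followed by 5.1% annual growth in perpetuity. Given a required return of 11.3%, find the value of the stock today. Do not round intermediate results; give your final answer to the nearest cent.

D_1 = 2.99919
D_2 = 3.50005
D_3 = 4.08456
D_4 = 4.76669
D_5 = 5.56272
Terminal value at year 5: TV = D_5×(1+g_2)/(r−g_2) = 5.84642/0.062 = 94.29712
P_0 = D_1/(1+r)^1 + D_2/(1+r)^2 + D_3/(1+r)^3 + D_4/(1+r)^4 + D_5/(1+r)^5 + TV/(1+r)^5
    = 2.69469 + 2.82543 + 2.96251 + 3.10625 + 3.25695 + 55.21062 = 70.05645

70.06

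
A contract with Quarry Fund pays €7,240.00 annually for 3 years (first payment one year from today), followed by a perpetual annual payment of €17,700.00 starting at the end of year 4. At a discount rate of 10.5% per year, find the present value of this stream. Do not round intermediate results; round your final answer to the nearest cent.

€142786.24

PV of 3-year annuity: €7,240.00 × [1 − (1+0.105)^−3] / 0.105 = 17847.49387
Perpetuity value at year 3: €17,700.00 / 0.105 = 168571.42857
PV of perpetuity: 168571.42857 / (1+0.105)^3 = 124938.74329
Total PV = 17847.49387 + 124938.74329 = 142786.23716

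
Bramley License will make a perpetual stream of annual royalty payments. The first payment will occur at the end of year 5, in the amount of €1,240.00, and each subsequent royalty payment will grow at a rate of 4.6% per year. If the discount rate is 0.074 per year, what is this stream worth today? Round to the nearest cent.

Value at end of year 4: C₁ / (r − g) = €1,240.00 / (0.074 − 0.046) = €44,285.7143
Discount to today: PV = €44,285.7143 / (1 + 0.074)^4 = €44,285.7143 / 1.330507 = €33,284.84

€33284.84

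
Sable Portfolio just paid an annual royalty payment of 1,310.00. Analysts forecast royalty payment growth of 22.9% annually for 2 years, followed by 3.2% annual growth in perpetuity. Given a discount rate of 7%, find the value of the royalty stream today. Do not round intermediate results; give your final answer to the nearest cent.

50168.65

D_1 = 1609.99000
D_2 = 1978.67771
Terminal value at year 2: TV = D_2×(1+g_2)/(r−g_2) = 2041.99540/0.038 = 53736.72097
P_0 = D_1/(1+r)^1 + D_2/(1+r)^2 + TV/(1+r)^2
    = 1504.66355 + 1728.25374 + 46935.73322 = 50168.65052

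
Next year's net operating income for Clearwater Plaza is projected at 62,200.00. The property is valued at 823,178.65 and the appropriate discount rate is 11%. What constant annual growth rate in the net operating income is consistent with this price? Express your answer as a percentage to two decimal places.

P = D₁/(r−g) ⇒ g = r − D₁/P = 0.11 − 62,200.00/823,178.65 = 0.034439

3.44%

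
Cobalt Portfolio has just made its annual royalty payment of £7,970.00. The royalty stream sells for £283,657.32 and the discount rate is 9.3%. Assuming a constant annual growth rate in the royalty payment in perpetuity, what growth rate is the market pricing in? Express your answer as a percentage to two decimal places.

6.31%

P = D₀(1+g)/(r−g) ⇒ P(r−g) = D₀(1+g) ⇒ g(P+D₀) = P·r − D₀
g = (P·r − D₀)/(P + D₀) = (£283,657.32×0.093 − £7,970.00) / (£283,657.32 + £7,970.00) = 0.063129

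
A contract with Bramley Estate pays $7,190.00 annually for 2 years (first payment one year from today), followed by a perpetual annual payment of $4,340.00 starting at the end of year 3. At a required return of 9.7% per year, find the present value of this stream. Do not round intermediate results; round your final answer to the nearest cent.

PV of 2-year annuity: $7,190.00 × [1 − (1+0.097)^−2] / 0.097 = 12528.93239
Perpetuity value at year 2: $4,340.00 / 0.097 = 44742.26804
PV of perpetuity: 44742.26804 / (1+0.097)^2 = 37179.60231
Total PV = 12528.93239 + 37179.60231 = 49708.53471

$49708.53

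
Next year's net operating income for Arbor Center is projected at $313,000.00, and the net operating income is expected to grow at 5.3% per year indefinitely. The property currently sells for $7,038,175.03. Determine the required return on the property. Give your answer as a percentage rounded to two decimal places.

P = D₁/(r − g) ⇒ r = D₁/P + g = $313,000.0000/$7,038,175.03 + 0.053 = 0.044472 + 0.053 = 0.097472

9.75%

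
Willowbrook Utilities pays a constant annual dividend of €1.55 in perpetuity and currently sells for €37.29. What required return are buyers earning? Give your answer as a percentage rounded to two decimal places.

P = C/r ⇒ r = C/P = €1.55/€37.29 = 0.041566

4.16%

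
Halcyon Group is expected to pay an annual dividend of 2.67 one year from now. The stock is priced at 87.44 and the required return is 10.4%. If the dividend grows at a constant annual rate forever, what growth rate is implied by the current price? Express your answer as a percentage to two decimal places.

7.35%

P = D₁/(r−g) ⇒ g = r − D₁/P = 0.104 − 2.67/87.44 = 0.073465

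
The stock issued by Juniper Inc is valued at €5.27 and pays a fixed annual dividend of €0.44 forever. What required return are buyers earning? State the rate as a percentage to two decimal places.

P = C/r ⇒ r = C/P = €0.44/€5.27 = 0.083491

8.35%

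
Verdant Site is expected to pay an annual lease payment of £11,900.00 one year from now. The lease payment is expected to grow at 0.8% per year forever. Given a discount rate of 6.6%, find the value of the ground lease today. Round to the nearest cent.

£205172.41

Growing perpetuity: P = D₁ / (r − g) = £11,900.0000 / (0.066 − 0.008) = £205,172.41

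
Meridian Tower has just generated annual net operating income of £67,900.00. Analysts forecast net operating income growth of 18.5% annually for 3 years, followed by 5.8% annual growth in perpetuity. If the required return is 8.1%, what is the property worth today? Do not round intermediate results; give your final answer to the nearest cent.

D_1 = 80461.50000
D_2 = 95346.87750
D_3 = 112986.04984
Terminal value at year 3: TV = D_3×(1+g_2)/(r−g_2) = 119539.24073/0.023 = 5197358.29252
P_0 = D_1/(1+r)^1 + D_2/(1+r)^2 + D_3/(1+r)^3 + TV/(1+r)^3
    = 74432.46994 + 81593.41061 + 89443.28546 + 4114391.13094 = 4359860.29694

£4359860.30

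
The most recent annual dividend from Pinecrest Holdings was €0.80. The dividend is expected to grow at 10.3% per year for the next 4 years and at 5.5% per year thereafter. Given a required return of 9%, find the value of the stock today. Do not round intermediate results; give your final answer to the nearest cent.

D_1 = 0.88240
D_2 = 0.97329
D_3 = 1.07354
D_4 = 1.18411
Terminal value at year 4: TV = D_4×(1+g_2)/(r−g_2) = 1.24924/0.035 = 35.69246
P_0 = D_1/(1+r)^1 + D_2/(1+r)^2 + D_3/(1+r)^3 + D_4/(1+r)^4 + TV/(1+r)^4
    = 0.80954 + 0.81920 + 0.82897 + 0.83885 + 25.28544 = 28.58199

€28.58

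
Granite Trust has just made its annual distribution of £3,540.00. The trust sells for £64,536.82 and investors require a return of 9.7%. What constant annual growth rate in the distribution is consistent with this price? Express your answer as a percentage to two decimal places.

4.00%

P = D₀(1+g)/(r−g) ⇒ P(r−g) = D₀(1+g) ⇒ g(P+D₀) = P·r − D₀
g = (P·r − D₀)/(P + D₀) = (£64,536.82×0.097 − £3,540.00) / (£64,536.82 + £3,540.00) = 0.039956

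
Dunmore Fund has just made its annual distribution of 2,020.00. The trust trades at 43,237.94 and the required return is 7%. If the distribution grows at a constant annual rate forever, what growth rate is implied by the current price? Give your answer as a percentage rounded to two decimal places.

2.22%

P = D₀(1+g)/(r−g) ⇒ P(r−g) = D₀(1+g) ⇒ g(P+D₀) = P·r − D₀
g = (P·r − D₀)/(P + D₀) = (43,237.94×0.07 − 2,020.00) / (43,237.94 + 2,020.00) = 0.022243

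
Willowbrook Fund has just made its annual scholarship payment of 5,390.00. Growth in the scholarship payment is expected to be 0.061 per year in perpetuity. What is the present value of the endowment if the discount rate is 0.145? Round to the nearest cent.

D₁ = D₀ × (1 + g) = 5,390.00 × 1.061 = 5,718.7900
Growing perpetuity: P = D₁ / (r − g) = 5,718.7900 / (0.145 − 0.061) = 68,080.83

68080.83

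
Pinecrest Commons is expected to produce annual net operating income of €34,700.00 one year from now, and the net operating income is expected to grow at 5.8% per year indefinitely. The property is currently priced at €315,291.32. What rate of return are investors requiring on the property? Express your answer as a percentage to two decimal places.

16.81%

P = D₁/(r − g) ⇒ r = D₁/P + g = €34,700.0000/€315,291.32 + 0.058 = 0.110057 + 0.058 = 0.168057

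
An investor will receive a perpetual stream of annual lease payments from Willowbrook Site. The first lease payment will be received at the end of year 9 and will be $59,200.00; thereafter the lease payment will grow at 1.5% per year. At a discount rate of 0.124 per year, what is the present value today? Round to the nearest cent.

Value at end of year 8: C₁ / (r − g) = $59,200.00 / (0.124 − 0.015) = $543,119.2661
Discount to today: PV = $543,119.2661 / (1 + 0.124)^8 = $543,119.2661 / 2.547596 = $213,188.96

$213188.96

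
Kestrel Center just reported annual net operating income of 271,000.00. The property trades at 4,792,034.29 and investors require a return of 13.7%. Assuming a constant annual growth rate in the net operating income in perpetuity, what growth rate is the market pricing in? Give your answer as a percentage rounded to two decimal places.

7.61%

P = D₀(1+g)/(r−g) ⇒ P(r−g) = D₀(1+g) ⇒ g(P+D₀) = P·r − D₀
g = (P·r − D₀)/(P + D₀) = (4,792,034.29×0.137 − 271,000.00) / (4,792,034.29 + 271,000.00) = 0.076142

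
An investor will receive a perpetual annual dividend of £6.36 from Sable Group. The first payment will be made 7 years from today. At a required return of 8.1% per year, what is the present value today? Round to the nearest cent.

Value at end of year 6: C / r = £6.36 / 0.081 = £78.5185
Discount to today: PV = £78.5185 / (1 + 0.081)^6 = £78.5185 / 1.595711 = £49.21

£49.21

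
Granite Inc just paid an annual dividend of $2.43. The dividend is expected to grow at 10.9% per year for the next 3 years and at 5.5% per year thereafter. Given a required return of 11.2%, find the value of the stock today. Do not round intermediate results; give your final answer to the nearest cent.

D_1 = 2.69487
D_2 = 2.98861
D_3 = 3.31437
Terminal value at year 3: TV = D_3×(1+g_2)/(r−g_2) = 3.49666/0.057 = 61.34491
P_0 = D_1/(1+r)^1 + D_2/(1+r)^2 + D_3/(1+r)^3 + TV/(1+r)^3
    = 2.42344 + 2.41691 + 2.41039 + 44.61328 = 51.86402

$51.86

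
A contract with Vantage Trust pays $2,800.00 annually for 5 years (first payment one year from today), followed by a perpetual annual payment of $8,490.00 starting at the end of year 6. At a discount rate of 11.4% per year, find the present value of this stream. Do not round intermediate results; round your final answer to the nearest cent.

$53653.93

PV of 5-year annuity: $2,800.00 × [1 − (1+0.114)^−5] / 0.114 = 10245.22102
Perpetuity value at year 5: $8,490.00 / 0.114 = 74473.68421
PV of perpetuity: 74473.68421 / (1+0.114)^5 = 43408.71048
Total PV = 10245.22102 + 43408.71048 = 53653.93150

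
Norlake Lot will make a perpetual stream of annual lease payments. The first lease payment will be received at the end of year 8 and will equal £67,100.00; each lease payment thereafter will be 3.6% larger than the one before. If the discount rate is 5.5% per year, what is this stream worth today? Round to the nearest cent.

Value at end of year 7: C₁ / (r − g) = £67,100.00 / (0.055 − 0.036) = £3,531,578.9474
Discount to today: PV = £3,531,578.9474 / (1 + 0.055)^7 = £3,531,578.9474 / 1.454679 = £2,427,737.36

£2427737.36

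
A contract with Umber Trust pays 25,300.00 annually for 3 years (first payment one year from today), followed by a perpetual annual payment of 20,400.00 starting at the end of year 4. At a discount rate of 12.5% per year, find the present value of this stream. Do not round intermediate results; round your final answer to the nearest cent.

174868.59

PV of 3-year annuity: 25,300.00 × [1 − (1+0.125)^−3] / 0.125 = 60248.01097
Perpetuity value at year 3: 20,400.00 / 0.125 = 163200.00000
PV of perpetuity: 163200.00000 / (1+0.125)^3 = 114620.57613
Total PV = 60248.01097 + 114620.57613 = 174868.58711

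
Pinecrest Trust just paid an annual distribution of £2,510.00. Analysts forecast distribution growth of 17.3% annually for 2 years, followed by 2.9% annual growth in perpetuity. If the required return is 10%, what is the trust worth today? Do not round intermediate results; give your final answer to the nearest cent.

£46896.57

D_1 = 2944.23000
D_2 = 3453.58179
Terminal value at year 2: TV = D_2×(1+g_2)/(r−g_2) = 3553.73566/0.071 = 50052.61496
P_0 = D_1/(1+r)^1 + D_2/(1+r)^2 + TV/(1+r)^2
    = 2676.57273 + 2854.19983 + 41365.79748 = 46896.57004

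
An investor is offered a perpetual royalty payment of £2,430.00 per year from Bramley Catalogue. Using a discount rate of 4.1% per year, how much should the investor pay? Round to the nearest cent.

£59268.29

Level perpetuity: PV = C / r = £2,430.00 / 0.041 = £59,268.29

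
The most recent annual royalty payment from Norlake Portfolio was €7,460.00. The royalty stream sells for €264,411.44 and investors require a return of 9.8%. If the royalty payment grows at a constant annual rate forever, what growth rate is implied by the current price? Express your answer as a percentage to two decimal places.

P = D₀(1+g)/(r−g) ⇒ P(r−g) = D₀(1+g) ⇒ g(P+D₀) = P·r − D₀
g = (P·r − D₀)/(P + D₀) = (€264,411.44×0.098 − €7,460.00) / (€264,411.44 + €7,460.00) = 0.067871

6.79%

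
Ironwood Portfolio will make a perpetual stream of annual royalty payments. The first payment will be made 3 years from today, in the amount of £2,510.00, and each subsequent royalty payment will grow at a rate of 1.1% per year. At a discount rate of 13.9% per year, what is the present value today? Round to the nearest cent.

Value at end of year 2: C₁ / (r − g) = £2,510.00 / (0.139 − 0.011) = £19,609.3750
Discount to today: PV = £19,609.3750 / (1 + 0.139)^2 = £19,609.3750 / 1.297321 = £15,115.28

£15115.28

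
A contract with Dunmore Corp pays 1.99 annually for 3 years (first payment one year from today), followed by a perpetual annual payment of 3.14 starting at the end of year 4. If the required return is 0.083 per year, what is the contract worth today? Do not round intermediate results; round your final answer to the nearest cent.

34.88

PV of 3-year annuity: 1.99 × [1 − (1+0.083)^−3] / 0.083 = 5.10079
Perpetuity value at year 3: 3.14 / 0.083 = 37.83133
PV of perpetuity: 37.83133 / (1+0.083)^3 = 29.78285
Total PV = 5.10079 + 29.78285 = 34.88363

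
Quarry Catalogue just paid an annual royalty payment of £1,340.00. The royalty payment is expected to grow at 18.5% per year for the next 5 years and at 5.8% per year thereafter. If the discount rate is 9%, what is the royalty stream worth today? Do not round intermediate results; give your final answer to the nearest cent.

£75951.32

D_1 = 1587.90000
D_2 = 1881.66150
D_3 = 2229.76888
D_4 = 2642.27612
D_5 = 3131.09720
Terminal value at year 5: TV = D_5×(1+g_2)/(r−g_2) = 3312.70084/0.032 = 103521.90124
P_0 = D_1/(1+r)^1 + D_2/(1+r)^2 + D_3/(1+r)^3 + D_4/(1+r)^4 + D_5/(1+r)^5 + TV/(1+r)^5
    = 1456.78899 + 1583.75684 + 1721.79069 + 1871.85502 + 2034.99835 + 67282.13279 = 75951.32267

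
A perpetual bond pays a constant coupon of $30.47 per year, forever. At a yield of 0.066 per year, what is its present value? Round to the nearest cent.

$461.67

Level perpetuity: PV = C / r = $30.47 / 0.066 = $461.67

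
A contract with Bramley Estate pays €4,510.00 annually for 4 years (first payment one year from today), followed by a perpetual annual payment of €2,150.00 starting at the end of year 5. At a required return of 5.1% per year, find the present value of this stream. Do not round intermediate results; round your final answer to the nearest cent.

€50505.90

PV of 4-year annuity: €4,510.00 × [1 − (1+0.051)^−4] / 0.051 = 15955.15805
Perpetuity value at year 4: €2,150.00 / 0.051 = 42156.86275
PV of perpetuity: 42156.86275 / (1+0.051)^4 = 34550.74527
Total PV = 15955.15805 + 34550.74527 = 50505.90332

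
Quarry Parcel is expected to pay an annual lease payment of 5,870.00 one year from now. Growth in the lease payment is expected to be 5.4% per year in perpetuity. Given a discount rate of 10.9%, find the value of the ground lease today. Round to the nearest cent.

106727.27

Growing perpetuity: P = D₁ / (r − g) = 5,870.0000 / (0.109 − 0.054) = 106,727.27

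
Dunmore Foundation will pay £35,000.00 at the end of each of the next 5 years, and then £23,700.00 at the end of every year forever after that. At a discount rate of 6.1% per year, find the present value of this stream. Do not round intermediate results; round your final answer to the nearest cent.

PV of 5-year annuity: £35,000.00 × [1 − (1+0.061)^−5] / 0.061 = 147032.51896
Perpetuity value at year 5: £23,700.00 / 0.061 = 388524.59016
PV of perpetuity: 388524.59016 / (1+0.061)^5 = 288962.57018
Total PV = 147032.51896 + 288962.57018 = 435995.08914

£435995.09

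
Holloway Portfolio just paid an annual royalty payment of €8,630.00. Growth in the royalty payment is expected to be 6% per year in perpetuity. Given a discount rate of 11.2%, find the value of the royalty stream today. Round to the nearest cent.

€175919.23

D₁ = D₀ × (1 + g) = €8,630.00 × 1.06 = €9,147.8000
Growing perpetuity: P = D₁ / (r − g) = €9,147.8000 / (0.112 − 0.06) = €175,919.23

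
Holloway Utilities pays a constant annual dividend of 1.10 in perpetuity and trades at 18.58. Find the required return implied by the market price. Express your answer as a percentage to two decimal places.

5.92%

P = C/r ⇒ r = C/P = 1.10/18.58 = 0.059203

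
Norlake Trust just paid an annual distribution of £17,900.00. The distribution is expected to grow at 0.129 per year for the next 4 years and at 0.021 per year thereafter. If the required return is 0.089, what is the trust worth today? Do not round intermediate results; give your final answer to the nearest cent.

D_1 = 20209.10000
D_2 = 22816.07390
D_3 = 25759.34743
D_4 = 29082.30325
Terminal value at year 4: TV = D_4×(1+g_2)/(r−g_2) = 29693.03162/0.068 = 436662.22971
P_0 = D_1/(1+r)^1 + D_2/(1+r)^2 + D_3/(1+r)^3 + D_4/(1+r)^4 + TV/(1+r)^4
    = 18557.48393 + 19239.11787 + 19945.78886 + 20678.41655 + 310480.34266 = 388901.14987

£388901.15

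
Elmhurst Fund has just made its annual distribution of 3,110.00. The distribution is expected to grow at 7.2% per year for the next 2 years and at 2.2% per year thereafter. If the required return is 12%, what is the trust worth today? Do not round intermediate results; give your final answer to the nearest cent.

35538.32

D_1 = 3333.92000
D_2 = 3573.96224
Terminal value at year 2: TV = D_2×(1+g_2)/(r−g_2) = 3652.58941/0.098 = 37271.32050
P_0 = D_1/(1+r)^1 + D_2/(1+r)^2 + TV/(1+r)^2
    = 2976.71429 + 2849.14082 + 29712.46851 = 35538.32362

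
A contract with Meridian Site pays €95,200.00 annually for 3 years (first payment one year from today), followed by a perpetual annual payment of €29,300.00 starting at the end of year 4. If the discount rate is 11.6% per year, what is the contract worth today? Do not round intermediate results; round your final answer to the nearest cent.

PV of 3-year annuity: €95,200.00 × [1 − (1+0.116)^−3] / 0.116 = 230235.23874
Perpetuity value at year 3: €29,300.00 / 0.116 = 252586.20690
PV of perpetuity: 252586.20690 / (1+0.116)^3 = 181725.99161
Total PV = 230235.23874 + 181725.99161 = 411961.23035

€411961.23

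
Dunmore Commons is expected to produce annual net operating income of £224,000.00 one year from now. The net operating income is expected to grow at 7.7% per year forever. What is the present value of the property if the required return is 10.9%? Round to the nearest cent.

£7000000.00

Growing perpetuity: P = D₁ / (r − g) = £224,000.0000 / (0.109 − 0.077) = £7,000,000.00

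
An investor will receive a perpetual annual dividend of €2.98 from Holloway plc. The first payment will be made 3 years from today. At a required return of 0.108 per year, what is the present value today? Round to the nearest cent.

€22.48

Value at end of year 2: C / r = €2.98 / 0.108 = €27.5926
Discount to today: PV = €27.5926 / (1 + 0.108)^2 = €27.5926 / 1.227664 = €22.48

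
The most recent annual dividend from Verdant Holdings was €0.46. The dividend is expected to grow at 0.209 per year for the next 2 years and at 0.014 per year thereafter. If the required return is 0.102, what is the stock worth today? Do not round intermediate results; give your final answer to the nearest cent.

D_1 = 0.55614
D_2 = 0.67237
Terminal value at year 2: TV = D_2×(1+g_2)/(r−g_2) = 0.68179/0.088 = 7.74757
P_0 = D_1/(1+r)^1 + D_2/(1+r)^2 + TV/(1+r)^2
    = 0.50466 + 0.55367 + 6.37973 = 7.43806

€7.44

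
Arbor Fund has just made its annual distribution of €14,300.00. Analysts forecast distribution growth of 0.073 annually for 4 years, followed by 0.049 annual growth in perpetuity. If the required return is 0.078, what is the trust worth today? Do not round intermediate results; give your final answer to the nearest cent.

D_1 = 15343.90000
D_2 = 16464.00470
D_3 = 17665.87704
D_4 = 18955.48607
Terminal value at year 4: TV = D_4×(1+g_2)/(r−g_2) = 19884.30488/0.029 = 685665.68567
P_0 = D_1/(1+r)^1 + D_2/(1+r)^2 + D_3/(1+r)^3 + D_4/(1+r)^4 + TV/(1+r)^4
    = 14233.67347 + 14167.65458 + 14101.94189 + 14036.53400 + 507735.31601 = 564275.11995

€564275.12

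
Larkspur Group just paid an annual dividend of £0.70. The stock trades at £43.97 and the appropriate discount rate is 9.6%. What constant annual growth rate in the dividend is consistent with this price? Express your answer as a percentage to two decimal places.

7.88%

P = D₀(1+g)/(r−g) ⇒ P(r−g) = D₀(1+g) ⇒ g(P+D₀) = P·r − D₀
g = (P·r − D₀)/(P + D₀) = (£43.97×0.096 − £0.70) / (£43.97 + £0.70) = 0.078825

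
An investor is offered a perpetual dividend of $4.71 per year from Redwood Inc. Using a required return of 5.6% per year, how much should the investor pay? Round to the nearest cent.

Level perpetuity: PV = C / r = $4.71 / 0.056 = $84.11

$84.11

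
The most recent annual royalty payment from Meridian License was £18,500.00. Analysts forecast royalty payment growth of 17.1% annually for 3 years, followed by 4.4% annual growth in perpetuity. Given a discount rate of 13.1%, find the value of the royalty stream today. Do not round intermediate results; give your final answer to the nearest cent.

£305916.35

D_1 = 21663.50000
D_2 = 25367.95850
D_3 = 29705.87940
Terminal value at year 3: TV = D_3×(1+g_2)/(r−g_2) = 31012.93810/0.087 = 356470.55284
P_0 = D_1/(1+r)^1 + D_2/(1+r)^2 + D_3/(1+r)^3 + TV/(1+r)^3
    = 19154.28824 + 19831.71665 + 20533.10362 + 246397.24345 = 305916.35196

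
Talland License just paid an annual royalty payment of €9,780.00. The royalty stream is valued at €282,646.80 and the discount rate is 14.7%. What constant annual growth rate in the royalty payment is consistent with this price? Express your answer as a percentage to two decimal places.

10.86%

P = D₀(1+g)/(r−g) ⇒ P(r−g) = D₀(1+g) ⇒ g(P+D₀) = P·r − D₀
g = (P·r − D₀)/(P + D₀) = (€282,646.80×0.147 − €9,780.00) / (€282,646.80 + €9,780.00) = 0.108639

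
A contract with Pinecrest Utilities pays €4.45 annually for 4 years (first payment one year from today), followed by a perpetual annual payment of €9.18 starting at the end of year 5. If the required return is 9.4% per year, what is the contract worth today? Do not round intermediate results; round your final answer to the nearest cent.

PV of 4-year annuity: €4.45 × [1 − (1+0.094)^−4] / 0.094 = 14.29108
Perpetuity value at year 4: €9.18 / 0.094 = 97.65957
PV of perpetuity: 97.65957 / (1+0.094)^4 = 68.17820
Total PV = 14.29108 + 68.17820 = 82.46928

€82.47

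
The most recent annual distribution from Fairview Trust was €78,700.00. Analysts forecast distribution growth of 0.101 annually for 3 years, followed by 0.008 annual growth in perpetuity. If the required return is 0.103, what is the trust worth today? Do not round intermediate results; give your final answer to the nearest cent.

€1065759.06

D_1 = 86648.70000
D_2 = 95400.21870
D_3 = 105035.64079
Terminal value at year 3: TV = D_3×(1+g_2)/(r−g_2) = 105875.92592/0.095 = 1114483.43068
P_0 = D_1/(1+r)^1 + D_2/(1+r)^2 + D_3/(1+r)^3 + TV/(1+r)^3
    = 78557.29828 + 78414.85531 + 78272.67062 + 830514.23141 = 1065759.05561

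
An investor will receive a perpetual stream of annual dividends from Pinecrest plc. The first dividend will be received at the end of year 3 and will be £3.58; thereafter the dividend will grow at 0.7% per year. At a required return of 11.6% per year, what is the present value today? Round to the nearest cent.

Value at end of year 2: C₁ / (r − g) = £3.58 / (0.116 − 0.007) = £32.8440
Discount to today: PV = £32.8440 / (1 + 0.116)^2 = £32.8440 / 1.245456 = £26.37

£26.37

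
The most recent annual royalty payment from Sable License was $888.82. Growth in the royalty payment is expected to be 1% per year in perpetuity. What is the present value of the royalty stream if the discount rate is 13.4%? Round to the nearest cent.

$7239.58

D₁ = D₀ × (1 + g) = $888.82 × 1.01 = $897.7082
Growing perpetuity: P = D₁ / (r − g) = $897.7082 / (0.134 − 0.01) = $7,239.58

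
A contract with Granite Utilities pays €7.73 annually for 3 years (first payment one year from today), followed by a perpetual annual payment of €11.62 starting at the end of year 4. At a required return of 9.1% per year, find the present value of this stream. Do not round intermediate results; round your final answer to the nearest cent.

€117.86

PV of 3-year annuity: €7.73 × [1 − (1+0.091)^−3] / 0.091 = 19.53209
Perpetuity value at year 3: €11.62 / 0.091 = 127.69231
PV of perpetuity: 127.69231 / (1+0.091)^3 = 98.33101
Total PV = 19.53209 + 98.33101 = 117.86309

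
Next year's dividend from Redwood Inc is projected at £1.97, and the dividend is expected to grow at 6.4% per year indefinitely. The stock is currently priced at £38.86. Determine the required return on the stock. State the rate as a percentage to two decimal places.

P = D₁/(r − g) ⇒ r = D₁/P + g = £1.9700/£38.86 + 0.064 = 0.050695 + 0.064 = 0.114695

11.47%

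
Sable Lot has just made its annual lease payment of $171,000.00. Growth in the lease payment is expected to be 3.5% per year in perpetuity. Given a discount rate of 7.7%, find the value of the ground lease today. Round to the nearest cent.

$4213928.57

D₁ = D₀ × (1 + g) = $171,000.00 × 1.035 = $176,985.0000
Growing perpetuity: P = D₁ / (r − g) = $176,985.0000 / (0.077 − 0.035) = $4,213,928.57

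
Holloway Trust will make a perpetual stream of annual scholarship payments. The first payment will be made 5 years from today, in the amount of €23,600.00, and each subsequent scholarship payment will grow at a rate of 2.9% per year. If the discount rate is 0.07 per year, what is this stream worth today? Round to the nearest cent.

Value at end of year 4: C₁ / (r − g) = €23,600.00 / (0.07 − 0.029) = €575,609.7561
Discount to today: PV = €575,609.7561 / (1 + 0.07)^4 = €575,609.7561 / 1.310796 = €439,129.93

€439129.93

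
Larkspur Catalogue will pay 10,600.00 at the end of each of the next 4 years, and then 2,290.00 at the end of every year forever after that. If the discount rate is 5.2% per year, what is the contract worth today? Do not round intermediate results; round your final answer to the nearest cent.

73368.93

PV of 4-year annuity: 10,600.00 × [1 − (1+0.052)^−4] / 0.052 = 37413.10754
Perpetuity value at year 4: 2,290.00 / 0.052 = 44038.46154
PV of perpetuity: 44038.46154 / (1+0.052)^4 = 35955.81849
Total PV = 37413.10754 + 35955.81849 = 73368.92603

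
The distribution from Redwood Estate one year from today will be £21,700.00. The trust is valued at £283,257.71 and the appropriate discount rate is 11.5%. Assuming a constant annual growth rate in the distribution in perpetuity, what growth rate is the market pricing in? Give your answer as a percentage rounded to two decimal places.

P = D₁/(r−g) ⇒ g = r − D₁/P = 0.115 − £21,700.00/£283,257.71 = 0.038391

3.84%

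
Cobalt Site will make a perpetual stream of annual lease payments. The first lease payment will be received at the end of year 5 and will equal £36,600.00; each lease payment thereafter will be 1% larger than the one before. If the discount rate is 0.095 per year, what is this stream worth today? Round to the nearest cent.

Value at end of year 4: C₁ / (r − g) = £36,600.00 / (0.095 − 0.01) = £430,588.2353
Discount to today: PV = £430,588.2353 / (1 + 0.095)^4 = £430,588.2353 / 1.437661 = £299,506.11

£299506.11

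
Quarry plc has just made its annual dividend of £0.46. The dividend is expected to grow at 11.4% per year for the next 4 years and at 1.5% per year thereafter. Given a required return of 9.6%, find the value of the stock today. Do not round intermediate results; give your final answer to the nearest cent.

D_1 = 0.51244
D_2 = 0.57086
D_3 = 0.63594
D_4 = 0.70843
Terminal value at year 4: TV = D_4×(1+g_2)/(r−g_2) = 0.71906/0.081 = 8.87727
P_0 = D_1/(1+r)^1 + D_2/(1+r)^2 + D_3/(1+r)^3 + D_4/(1+r)^4 + TV/(1+r)^4
    = 0.46755 + 0.47523 + 0.48304 + 0.49097 + 6.15230 = 8.06910

£8.07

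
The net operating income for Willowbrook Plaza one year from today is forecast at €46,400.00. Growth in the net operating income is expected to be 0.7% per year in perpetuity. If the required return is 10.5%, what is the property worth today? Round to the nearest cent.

€473469.39

Growing perpetuity: P = D₁ / (r − g) = €46,400.0000 / (0.105 − 0.007) = €473,469.39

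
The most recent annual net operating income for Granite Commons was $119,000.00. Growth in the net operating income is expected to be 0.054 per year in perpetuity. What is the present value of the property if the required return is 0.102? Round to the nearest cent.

$2613041.67

D₁ = D₀ × (1 + g) = $119,000.00 × 1.054 = $125,426.0000
Growing perpetuity: P = D₁ / (r − g) = $125,426.0000 / (0.102 − 0.054) = $2,613,041.67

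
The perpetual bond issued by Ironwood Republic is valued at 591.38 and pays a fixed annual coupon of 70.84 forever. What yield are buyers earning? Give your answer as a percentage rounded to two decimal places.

11.98%

P = C/r ⇒ r = C/P = 70.84/591.38 = 0.119788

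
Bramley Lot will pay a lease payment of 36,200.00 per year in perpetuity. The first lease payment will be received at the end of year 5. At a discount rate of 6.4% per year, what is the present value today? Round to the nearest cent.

441328.61

Value at end of year 4: C / r = 36,200.00 / 0.064 = 565,625.0000
Discount to today: PV = 565,625.0000 / (1 + 0.064)^4 = 565,625.0000 / 1.281641 = 441,328.61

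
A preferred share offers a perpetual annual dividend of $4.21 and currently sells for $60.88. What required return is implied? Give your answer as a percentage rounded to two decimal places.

P = C/r ⇒ r = C/P = $4.21/$60.88 = 0.069152

6.92%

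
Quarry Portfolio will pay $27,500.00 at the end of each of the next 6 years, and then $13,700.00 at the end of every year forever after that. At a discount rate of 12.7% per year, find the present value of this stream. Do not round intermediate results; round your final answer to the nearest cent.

PV of 6-year annuity: $27,500.00 × [1 − (1+0.127)^−6] / 0.127 = 110857.21623
Perpetuity value at year 6: $13,700.00 / 0.127 = 107874.01575
PV of perpetuity: 107874.01575 / (1+0.127)^6 = 52646.96621
Total PV = 110857.21623 + 52646.96621 = 163504.18244

$163504.18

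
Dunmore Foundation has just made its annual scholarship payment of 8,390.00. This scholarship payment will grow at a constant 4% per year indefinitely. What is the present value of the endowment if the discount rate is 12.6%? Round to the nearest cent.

D₁ = D₀ × (1 + g) = 8,390.00 × 1.04 = 8,725.6000
Growing perpetuity: P = D₁ / (r − g) = 8,725.6000 / (0.126 − 0.04) = 101,460.47

101460.47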